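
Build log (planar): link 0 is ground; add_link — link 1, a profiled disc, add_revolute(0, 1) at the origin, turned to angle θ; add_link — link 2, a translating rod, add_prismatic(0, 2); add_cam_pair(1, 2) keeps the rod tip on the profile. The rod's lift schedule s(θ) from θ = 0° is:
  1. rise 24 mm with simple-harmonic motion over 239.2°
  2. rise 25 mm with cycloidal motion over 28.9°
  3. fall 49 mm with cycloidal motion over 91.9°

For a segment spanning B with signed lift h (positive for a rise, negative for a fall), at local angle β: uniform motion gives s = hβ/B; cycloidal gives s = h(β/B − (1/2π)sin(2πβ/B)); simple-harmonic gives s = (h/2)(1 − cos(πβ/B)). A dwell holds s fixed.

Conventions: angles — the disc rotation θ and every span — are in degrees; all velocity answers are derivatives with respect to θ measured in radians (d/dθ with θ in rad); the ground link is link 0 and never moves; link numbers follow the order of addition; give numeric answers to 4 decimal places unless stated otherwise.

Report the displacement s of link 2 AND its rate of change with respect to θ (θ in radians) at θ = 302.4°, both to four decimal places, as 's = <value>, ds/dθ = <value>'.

seg 1 [0°–239.2°] simple-harmonic, h=24: full span → s += 24 → s = 24.0000
seg 2 [239.2°–268.1°] cycloidal, h=25: full span → s += 25 → s = 49.0000
seg 3 [268.1°–360°] cycloidal, h=-49: θ=302.4° here. β=34.3, B=91.9. -49·(0.3732 − sin(2π·0.3732)/(2π)) = -12.7130 → s = 36.2870
velocity in seg [268.1°–360°] (cycloidal), θ in radians: β = 34.3° = 0.5986 rad, B = 91.9° = 1.6040 rad; ds/dθ = (h/B)(1 − cos(2πβ/B)) = ((-49)/1.6040)(1 − cos(2π·0.3732)) = -51.909825 mm/rad

s = 36.2870, ds/dθ = -51.9098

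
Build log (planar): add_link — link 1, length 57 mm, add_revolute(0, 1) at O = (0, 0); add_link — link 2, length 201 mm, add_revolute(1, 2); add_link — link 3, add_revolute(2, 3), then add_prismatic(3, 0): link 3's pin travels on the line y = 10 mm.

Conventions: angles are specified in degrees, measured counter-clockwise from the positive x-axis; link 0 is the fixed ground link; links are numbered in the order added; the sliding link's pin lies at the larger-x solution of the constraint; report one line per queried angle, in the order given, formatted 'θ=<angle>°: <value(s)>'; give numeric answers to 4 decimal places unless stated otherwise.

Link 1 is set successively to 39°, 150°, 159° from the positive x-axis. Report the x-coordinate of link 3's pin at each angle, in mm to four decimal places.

geometry: r = 57 mm, L = 201 mm, e = 10 mm
θ=39°: crank pin P = (r cos θ, r sin θ) = (44.297320, 35.871262)
θ=39°: h = r sin θ − e = 35.871262 − 10 = 25.871262
θ=39°: x = r cos θ + √(L² − h²) = 44.297320 + 199.328066 = 243.625386
θ=150°: crank pin P = (r cos θ, r sin θ) = (-49.363448, 28.500000)
θ=150°: h = r sin θ − e = 28.500000 − 10 = 18.500000
θ=150°: x = r cos θ + √(L² − h²) = -49.363448 + 200.146821 = 150.783373
θ=159°: crank pin P = (r cos θ, r sin θ) = (-53.214084, 20.426973)
θ=159°: h = r sin θ − e = 20.426973 − 10 = 10.426973
θ=159°: x = r cos θ + √(L² − h²) = -53.214084 + 200.729366 = 147.515281

θ=39°: 243.6254
θ=150°: 150.7834
θ=159°: 147.5153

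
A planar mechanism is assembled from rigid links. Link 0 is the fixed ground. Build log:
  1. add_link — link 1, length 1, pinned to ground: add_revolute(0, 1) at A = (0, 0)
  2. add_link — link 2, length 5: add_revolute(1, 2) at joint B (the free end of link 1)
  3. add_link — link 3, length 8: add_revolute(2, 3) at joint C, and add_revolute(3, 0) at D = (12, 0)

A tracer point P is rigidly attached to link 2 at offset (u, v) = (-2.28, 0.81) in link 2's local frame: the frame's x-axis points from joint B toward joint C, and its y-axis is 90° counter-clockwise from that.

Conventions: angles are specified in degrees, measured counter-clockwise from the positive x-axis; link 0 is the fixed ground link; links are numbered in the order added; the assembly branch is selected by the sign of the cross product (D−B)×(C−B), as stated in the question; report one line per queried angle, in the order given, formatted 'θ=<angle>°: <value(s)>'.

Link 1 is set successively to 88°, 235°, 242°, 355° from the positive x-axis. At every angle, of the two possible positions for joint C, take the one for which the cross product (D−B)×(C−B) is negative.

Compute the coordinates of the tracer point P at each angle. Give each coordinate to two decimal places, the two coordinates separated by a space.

A=(0,0), D=(12.00,0)
θ=88°: B = A + 1.00·(cos88°, sin88°) = (0.0349, 0.9994)
θ=88°: |BD| = 12.0068
θ=88°: circle(B,5.00) ∩ circle(D,8.00): a=4.3793, h=2.4128
θ=88°:   candidates: C₊=(4.5998,3.0393) cross=28.970; C₋=(4.1982,-1.7696) cross=-28.970
θ=88°:   branch - wants cross < 0 → take C=(4.1982,-1.7696) (cross=-28.970)
θ=88°: ex = (C−B)/|BC| = (0.8327,-0.5538); ey = (0.5538,0.8327)
θ=88°: P = B + -2.28·ex + 0.81·ey = (-1.4150,2.9365)
θ=235°: B = A + 1.00·(cos235°, sin235°) = (-0.5736, -0.8192)
θ=235°: |BD| = 12.6002
θ=235°: circle(B,5.00) ∩ circle(D,8.00): a=4.7525, h=1.5535
θ=235°:   candidates: C₊=(4.0679,1.0401) cross=19.575; C₋=(4.2699,-2.0604) cross=-19.575
θ=235°:   branch - wants cross < 0 → take C=(4.2699,-2.0604) (cross=-19.575)
θ=235°: ex = (C−B)/|BC| = (0.9687,-0.2483); ey = (0.2483,0.9687)
θ=235°: P = B + -2.28·ex + 0.81·ey = (-2.5811,0.5315)
θ=242°: B = A + 1.00·(cos242°, sin242°) = (-0.4695, -0.8829)
θ=242°: |BD| = 12.5007
θ=242°: circle(B,5.00) ∩ circle(D,8.00): a=4.6904, h=1.7320
θ=242°:   candidates: C₊=(4.0869,1.1760) cross=21.651; C₋=(4.3316,-2.2793) cross=-21.651
θ=242°:   branch - wants cross < 0 → take C=(4.3316,-2.2793) (cross=-21.651)
θ=242°: ex = (C−B)/|BC| = (0.9602,-0.2793); ey = (0.2793,0.9602)
θ=242°: P = B + -2.28·ex + 0.81·ey = (-2.4325,0.5316)
θ=355°: B = A + 1.00·(cos355°, sin355°) = (0.9962, -0.0872)
θ=355°: |BD| = 11.0042
θ=355°: circle(B,5.00) ∩ circle(D,8.00): a=3.7300, h=3.3297
θ=355°:   candidates: C₊=(4.6997,3.2720) cross=36.641; C₋=(4.7525,-3.3872) cross=-36.641
θ=355°:   branch - wants cross < 0 → take C=(4.7525,-3.3872) (cross=-36.641)
θ=355°: ex = (C−B)/|BC| = (0.7513,-0.6600); ey = (0.6600,0.7513)
θ=355°: P = B + -2.28·ex + 0.81·ey = (-0.1821,2.0262)

θ=88°: -1.41 2.94
θ=235°: -2.58 0.53
θ=242°: -2.43 0.53
θ=355°: -0.18 2.03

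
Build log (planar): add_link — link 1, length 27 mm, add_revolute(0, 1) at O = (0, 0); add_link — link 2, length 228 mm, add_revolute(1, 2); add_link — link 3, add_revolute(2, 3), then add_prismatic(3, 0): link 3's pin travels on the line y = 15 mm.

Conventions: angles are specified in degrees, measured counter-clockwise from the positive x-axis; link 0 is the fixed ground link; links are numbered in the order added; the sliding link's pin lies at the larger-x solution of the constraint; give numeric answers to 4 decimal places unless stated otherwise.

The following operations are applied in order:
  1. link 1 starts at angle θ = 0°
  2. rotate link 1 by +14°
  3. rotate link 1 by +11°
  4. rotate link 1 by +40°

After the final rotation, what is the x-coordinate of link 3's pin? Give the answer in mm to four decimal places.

geometry: r = 27 mm, L = 228 mm, e = 15 mm; θ starts at 0°
rotate link 1 by +14°: θ ← 0° +14° = 14°
rotate link 1 by +11°: θ ← 14° +11° = 25°
rotate link 1 by +40°: θ ← 25° +40° = 65°
crank pin P = (r cos θ, r sin θ) = (11.410693, 24.470310)
h = r sin θ − e = 24.470310 − 15 = 9.470310
x = r cos θ + √(L² − h²) = 11.410693 + 227.803234 = 239.213927

239.2139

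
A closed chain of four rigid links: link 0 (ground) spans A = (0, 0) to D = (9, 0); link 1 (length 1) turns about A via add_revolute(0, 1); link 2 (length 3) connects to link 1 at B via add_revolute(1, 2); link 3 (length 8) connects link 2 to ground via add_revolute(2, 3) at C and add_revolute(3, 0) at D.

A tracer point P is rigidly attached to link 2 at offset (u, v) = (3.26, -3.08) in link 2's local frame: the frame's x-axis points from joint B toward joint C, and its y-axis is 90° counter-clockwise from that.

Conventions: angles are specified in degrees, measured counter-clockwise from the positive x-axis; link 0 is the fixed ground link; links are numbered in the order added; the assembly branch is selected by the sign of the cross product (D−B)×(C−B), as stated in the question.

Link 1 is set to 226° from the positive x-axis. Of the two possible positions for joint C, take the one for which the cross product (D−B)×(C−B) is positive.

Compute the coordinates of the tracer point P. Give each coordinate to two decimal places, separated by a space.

A=(0,0), D=(9.00,0)
B = A + 1.00·(cos226°, sin226°) = (-0.6947, -0.7193)
|BD| = 9.7213
circle(B,3.00) ∩ circle(D,8.00): a=2.0318, h=2.2072
  candidates: C₊=(1.1683,1.6322) cross=21.457; C₋=(1.4949,-2.7701) cross=-21.457
  branch + wants cross > 0 → take C=(1.1683,1.6322) (cross=21.457)
ex = (C−B)/|BC| = (0.6210,0.7838); ey = (-0.7838,0.6210)
P = B + 3.26·ex + -3.08·ey = (3.7439,-0.0767)

3.74 -0.08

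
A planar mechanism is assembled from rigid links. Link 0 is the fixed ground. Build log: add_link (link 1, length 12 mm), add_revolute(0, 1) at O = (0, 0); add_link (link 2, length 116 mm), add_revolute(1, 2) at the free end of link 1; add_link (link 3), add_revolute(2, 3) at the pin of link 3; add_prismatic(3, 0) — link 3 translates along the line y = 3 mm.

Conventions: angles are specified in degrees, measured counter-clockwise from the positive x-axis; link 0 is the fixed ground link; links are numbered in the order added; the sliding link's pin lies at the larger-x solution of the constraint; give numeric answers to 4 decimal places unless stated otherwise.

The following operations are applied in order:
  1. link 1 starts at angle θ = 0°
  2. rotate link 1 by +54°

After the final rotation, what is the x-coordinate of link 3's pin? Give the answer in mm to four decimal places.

geometry: r = 12 mm, L = 116 mm, e = 3 mm; θ starts at 0°
rotate link 1 by +54°: θ ← 0° +54° = 54°
crank pin P = (r cos θ, r sin θ) = (7.053423, 9.708204)
h = r sin θ − e = 9.708204 − 3 = 6.708204
x = r cos θ + √(L² − h²) = 7.053423 + 115.805872 = 122.859295

122.8593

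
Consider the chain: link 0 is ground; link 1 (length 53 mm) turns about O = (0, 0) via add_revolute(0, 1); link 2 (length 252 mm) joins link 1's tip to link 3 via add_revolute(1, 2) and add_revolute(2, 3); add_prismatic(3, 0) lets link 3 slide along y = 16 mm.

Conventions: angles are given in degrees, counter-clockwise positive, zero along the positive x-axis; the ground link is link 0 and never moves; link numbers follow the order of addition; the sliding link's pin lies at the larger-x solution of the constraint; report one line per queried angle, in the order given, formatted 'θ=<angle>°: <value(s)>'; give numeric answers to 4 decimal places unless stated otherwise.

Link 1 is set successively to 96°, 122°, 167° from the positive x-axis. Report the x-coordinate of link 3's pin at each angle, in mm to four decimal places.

geometry: r = 53 mm, L = 252 mm, e = 16 mm
θ=96°: crank pin P = (r cos θ, r sin θ) = (-5.540009, 52.709660)
θ=96°: h = r sin θ − e = 52.709660 − 16 = 36.709660
θ=96°: x = r cos θ + √(L² − h²) = -5.540009 + 249.311855 = 243.771846
θ=122°: crank pin P = (r cos θ, r sin θ) = (-28.085721, 44.946549)
θ=122°: h = r sin θ − e = 44.946549 − 16 = 28.946549
θ=122°: x = r cos θ + √(L² − h²) = -28.085721 + 250.331974 = 222.246253
θ=167°: crank pin P = (r cos θ, r sin θ) = (-51.641613, 11.922406)
θ=167°: h = r sin θ − e = 11.922406 − 16 = -4.077594
θ=167°: x = r cos θ + √(L² − h²) = -51.641613 + 251.967008 = 200.325395

θ=96°: 243.7718
θ=122°: 222.2463
θ=167°: 200.3254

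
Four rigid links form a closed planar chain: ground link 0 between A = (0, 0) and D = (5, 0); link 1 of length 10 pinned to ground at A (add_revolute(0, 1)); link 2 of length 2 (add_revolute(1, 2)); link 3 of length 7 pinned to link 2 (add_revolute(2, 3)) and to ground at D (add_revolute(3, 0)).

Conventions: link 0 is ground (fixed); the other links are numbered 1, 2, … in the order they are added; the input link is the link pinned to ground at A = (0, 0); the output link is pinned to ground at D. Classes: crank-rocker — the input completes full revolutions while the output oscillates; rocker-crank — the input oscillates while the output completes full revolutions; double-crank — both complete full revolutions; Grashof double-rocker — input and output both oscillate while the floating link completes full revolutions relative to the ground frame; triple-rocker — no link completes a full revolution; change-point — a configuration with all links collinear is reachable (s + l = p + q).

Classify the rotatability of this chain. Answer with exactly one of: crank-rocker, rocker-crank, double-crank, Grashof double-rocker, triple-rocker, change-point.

lengths: ground=5, input=10, coupler=2, output=7
sorted: s=2 (shortest), l=10 (longest), p+q=12
s + l = 12 vs p + q = 12
s + l = p + q → change-point (collinear configuration reachable)

change-point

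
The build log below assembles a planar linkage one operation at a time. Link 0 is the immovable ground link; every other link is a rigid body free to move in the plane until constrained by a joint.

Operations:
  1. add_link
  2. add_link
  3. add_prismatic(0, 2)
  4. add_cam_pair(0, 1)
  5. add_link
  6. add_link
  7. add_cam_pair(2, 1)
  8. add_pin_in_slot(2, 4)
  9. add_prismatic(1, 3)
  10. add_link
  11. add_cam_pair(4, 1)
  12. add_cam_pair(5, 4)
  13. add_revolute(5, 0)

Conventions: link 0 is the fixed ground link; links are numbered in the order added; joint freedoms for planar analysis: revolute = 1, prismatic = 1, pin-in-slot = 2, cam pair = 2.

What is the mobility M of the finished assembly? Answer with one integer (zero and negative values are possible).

ground; <1,0,0>
#1 <2,0,0>
#2 <3,0,0>
P:0↔2 J1 <3,1,0>
C:0↔1 J2 <3,1,1>
#3 <4,1,1>
#4 <5,1,1>
C:2↔1 J2 <5,1,2>
PS:2↔4 J2 <5,1,3>
P:1↔3 J1 <5,2,3>
#5 <6,2,3>
C:4↔1 J2 <6,2,4>
C:5↔4 J2 <6,2,5>
R:5↔0 J1 <6,3,5>
3×5 − 2×3 − 1×5 = 4

M = 4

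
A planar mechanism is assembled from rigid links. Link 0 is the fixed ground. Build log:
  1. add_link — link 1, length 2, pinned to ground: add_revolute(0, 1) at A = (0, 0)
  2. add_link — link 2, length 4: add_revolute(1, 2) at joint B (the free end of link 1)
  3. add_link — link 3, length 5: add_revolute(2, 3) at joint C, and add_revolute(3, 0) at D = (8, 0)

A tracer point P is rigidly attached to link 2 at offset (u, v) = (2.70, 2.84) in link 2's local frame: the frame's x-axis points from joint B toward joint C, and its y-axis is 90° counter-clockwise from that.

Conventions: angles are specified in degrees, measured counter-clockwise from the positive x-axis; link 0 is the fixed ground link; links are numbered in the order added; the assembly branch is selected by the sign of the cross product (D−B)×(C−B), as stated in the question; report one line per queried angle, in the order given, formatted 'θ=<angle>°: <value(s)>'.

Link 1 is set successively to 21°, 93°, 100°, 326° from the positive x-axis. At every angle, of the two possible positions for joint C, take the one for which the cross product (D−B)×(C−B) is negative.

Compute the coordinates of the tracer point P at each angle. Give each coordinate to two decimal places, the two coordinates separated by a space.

A=(0,0), D=(8.00,0)
θ=21°: B = A + 2.00·(cos21°, sin21°) = (1.8672, 0.7167)
θ=21°: |BD| = 6.1746
θ=21°: circle(B,4.00) ∩ circle(D,5.00): a=2.3585, h=3.2307
θ=21°:   candidates: C₊=(4.5847,3.6518) cross=19.948; C₋=(3.8347,-2.7659) cross=-19.948
θ=21°:   branch - wants cross < 0 → take C=(3.8347,-2.7659) (cross=-19.948)
θ=21°: ex = (C−B)/|BC| = (0.4919,-0.8707); ey = (0.8707,0.4919)
θ=21°: P = B + 2.70·ex + 2.84·ey = (5.6679,-0.2371)
θ=93°: B = A + 2.00·(cos93°, sin93°) = (-0.1047, 1.9973)
θ=93°: |BD| = 8.3471
θ=93°: circle(B,4.00) ∩ circle(D,5.00): a=3.6345, h=1.6705
θ=93°:   candidates: C₊=(3.8239,2.7496) cross=13.944; C₋=(3.0245,-0.4944) cross=-13.944
θ=93°:   branch - wants cross < 0 → take C=(3.0245,-0.4944) (cross=-13.944)
θ=93°: ex = (C−B)/|BC| = (0.7823,-0.6229); ey = (0.6229,0.7823)
θ=93°: P = B + 2.70·ex + 2.84·ey = (3.7766,2.5371)
θ=100°: B = A + 2.00·(cos100°, sin100°) = (-0.3473, 1.9696)
θ=100°: |BD| = 8.5765
θ=100°: circle(B,4.00) ∩ circle(D,5.00): a=3.7636, h=1.3548
θ=100°:   candidates: C₊=(3.6268,2.4239) cross=11.620; C₋=(3.0046,-0.2133) cross=-11.620
θ=100°:   branch - wants cross < 0 → take C=(3.0046,-0.2133) (cross=-11.620)
θ=100°: ex = (C−B)/|BC| = (0.8380,-0.5457); ey = (0.5457,0.8380)
θ=100°: P = B + 2.70·ex + 2.84·ey = (3.4651,2.8760)
θ=326°: B = A + 2.00·(cos326°, sin326°) = (1.6581, -1.1184)
θ=326°: |BD| = 6.4398
θ=326°: circle(B,4.00) ∩ circle(D,5.00): a=2.5211, h=3.1055
θ=326°:   candidates: C₊=(3.6016,2.3777) cross=19.999; C₋=(4.6802,-3.7388) cross=-19.999
θ=326°:   branch - wants cross < 0 → take C=(4.6802,-3.7388) (cross=-19.999)
θ=326°: ex = (C−B)/|BC| = (0.7555,-0.6551); ey = (0.6551,0.7555)
θ=326°: P = B + 2.70·ex + 2.84·ey = (5.5585,-0.7415)

θ=21°: 5.67 -0.24
θ=93°: 3.78 2.54
θ=100°: 3.47 2.88
θ=326°: 5.56 -0.74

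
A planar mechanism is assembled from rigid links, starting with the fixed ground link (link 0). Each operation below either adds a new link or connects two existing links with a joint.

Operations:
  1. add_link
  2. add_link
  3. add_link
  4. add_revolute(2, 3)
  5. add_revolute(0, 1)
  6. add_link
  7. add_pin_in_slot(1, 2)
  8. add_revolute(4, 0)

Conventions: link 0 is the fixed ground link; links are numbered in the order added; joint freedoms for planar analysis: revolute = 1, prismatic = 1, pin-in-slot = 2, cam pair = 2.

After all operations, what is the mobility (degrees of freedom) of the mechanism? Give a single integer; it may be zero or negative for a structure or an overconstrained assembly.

link 0 = ground. State L|J1|J2 = 1|0|0
+link1  2|0|0
+link2  3|0|0
+link3  4|0|0
R(2,3) f=1→J1  4|1|0
R(0,1) f=1→J1  4|2|0
+link4  5|2|0
PS(1,2) f=2→J2  5|2|1
R(4,0) f=1→J1  5|3|1
M = 3(5−1)−2·3−1 = 12−6−1 = 5

M = 5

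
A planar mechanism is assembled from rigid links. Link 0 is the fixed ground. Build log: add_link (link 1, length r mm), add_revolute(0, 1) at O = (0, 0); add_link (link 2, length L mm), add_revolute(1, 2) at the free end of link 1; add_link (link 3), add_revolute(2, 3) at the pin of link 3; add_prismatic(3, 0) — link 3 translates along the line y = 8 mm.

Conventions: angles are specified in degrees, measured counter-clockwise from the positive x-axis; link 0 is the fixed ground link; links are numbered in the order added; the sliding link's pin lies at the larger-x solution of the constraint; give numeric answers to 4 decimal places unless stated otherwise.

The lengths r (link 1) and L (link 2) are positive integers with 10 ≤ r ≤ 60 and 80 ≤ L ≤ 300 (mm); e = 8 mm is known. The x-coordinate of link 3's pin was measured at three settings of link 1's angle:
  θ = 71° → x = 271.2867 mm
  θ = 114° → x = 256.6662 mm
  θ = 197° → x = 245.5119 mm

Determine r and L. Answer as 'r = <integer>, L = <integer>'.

constraint per measurement: (x − r cos θ)² + (r sin θ − e)² = L²
subtracting the θ₁ and θ₂ equations cancels the r² and L² terms:
r = (x₁² − x₂²) / (2[(x₁cos θ₁ + e sin θ₁) − (x₂cos θ₂ + e sin θ₂)]) = 20.0000 → r = 20
L² = (x₁ − r cos θ₁)² + (r sin θ₁ − e)² = 70225.0152 → L = 265.0000 → L = 265
check at θ₃=197°: x = 245.5119 (printed 245.5119) ✓

r = 20, L = 265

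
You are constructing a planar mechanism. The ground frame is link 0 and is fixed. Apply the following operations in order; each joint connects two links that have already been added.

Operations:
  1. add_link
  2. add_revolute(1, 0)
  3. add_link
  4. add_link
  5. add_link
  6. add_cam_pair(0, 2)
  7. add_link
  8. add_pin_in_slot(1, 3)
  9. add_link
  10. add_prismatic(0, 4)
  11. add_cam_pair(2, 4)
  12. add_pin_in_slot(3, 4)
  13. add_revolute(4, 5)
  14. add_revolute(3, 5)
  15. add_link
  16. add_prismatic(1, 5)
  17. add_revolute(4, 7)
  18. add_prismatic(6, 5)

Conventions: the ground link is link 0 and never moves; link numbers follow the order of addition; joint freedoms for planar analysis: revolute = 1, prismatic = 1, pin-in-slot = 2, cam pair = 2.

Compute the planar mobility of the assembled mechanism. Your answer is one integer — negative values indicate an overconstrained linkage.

(L,J1,J2)=(1,0,0); link0 fixed
link1: (2,0,0)
R 1-0 [J1]: (2,1,0)
link2: (3,1,0)
link3: (4,1,0)
link4: (5,1,0)
C 0-2 [J2]: (5,1,1)
link5: (6,1,1)
PS 1-3 [J2]: (6,1,2)
link6: (7,1,2)
P 0-4 [J1]: (7,2,2)
C 2-4 [J2]: (7,2,3)
PS 3-4 [J2]: (7,2,4)
R 4-5 [J1]: (7,3,4)
R 3-5 [J1]: (7,4,4)
link7: (8,4,4)
P 1-5 [J1]: (8,5,4)
R 4-7 [J1]: (8,6,4)
P 6-5 [J1]: (8,7,4)
Grübler: 3·7 − 2·7 − 4 = 3

M = 3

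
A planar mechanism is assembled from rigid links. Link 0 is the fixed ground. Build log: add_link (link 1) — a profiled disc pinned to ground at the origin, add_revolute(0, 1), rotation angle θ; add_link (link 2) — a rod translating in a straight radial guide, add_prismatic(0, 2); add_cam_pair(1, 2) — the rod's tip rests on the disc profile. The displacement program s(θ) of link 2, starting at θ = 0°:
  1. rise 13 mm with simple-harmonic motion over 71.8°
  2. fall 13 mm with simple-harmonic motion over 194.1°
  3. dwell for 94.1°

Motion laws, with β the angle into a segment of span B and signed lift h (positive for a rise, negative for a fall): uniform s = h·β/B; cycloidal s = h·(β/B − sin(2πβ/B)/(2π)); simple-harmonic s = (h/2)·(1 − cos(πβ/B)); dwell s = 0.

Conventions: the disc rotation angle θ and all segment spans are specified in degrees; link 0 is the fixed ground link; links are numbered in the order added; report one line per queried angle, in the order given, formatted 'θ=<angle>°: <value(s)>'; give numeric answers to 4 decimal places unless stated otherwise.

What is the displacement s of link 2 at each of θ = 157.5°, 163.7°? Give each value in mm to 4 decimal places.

seg 1 [0°–71.8°] simple-harmonic, h=13: full span → s += 13 → s = 13.0000
seg 2 [71.8°–265.9°] simple-harmonic, h=-13: θ=157.5° here. β=85.7, B=194.1. -13/2·(1 − cos(π·0.4415)) = -5.3126 → s = 7.6874
seg 2 [71.8°–265.9°] simple-harmonic, h=-13: θ=163.7° here. β=91.9, B=194.1. -13/2·(1 − cos(π·0.4735)) = -5.9588 → s = 7.0412

θ=157.5°: 7.6874
θ=163.7°: 7.0412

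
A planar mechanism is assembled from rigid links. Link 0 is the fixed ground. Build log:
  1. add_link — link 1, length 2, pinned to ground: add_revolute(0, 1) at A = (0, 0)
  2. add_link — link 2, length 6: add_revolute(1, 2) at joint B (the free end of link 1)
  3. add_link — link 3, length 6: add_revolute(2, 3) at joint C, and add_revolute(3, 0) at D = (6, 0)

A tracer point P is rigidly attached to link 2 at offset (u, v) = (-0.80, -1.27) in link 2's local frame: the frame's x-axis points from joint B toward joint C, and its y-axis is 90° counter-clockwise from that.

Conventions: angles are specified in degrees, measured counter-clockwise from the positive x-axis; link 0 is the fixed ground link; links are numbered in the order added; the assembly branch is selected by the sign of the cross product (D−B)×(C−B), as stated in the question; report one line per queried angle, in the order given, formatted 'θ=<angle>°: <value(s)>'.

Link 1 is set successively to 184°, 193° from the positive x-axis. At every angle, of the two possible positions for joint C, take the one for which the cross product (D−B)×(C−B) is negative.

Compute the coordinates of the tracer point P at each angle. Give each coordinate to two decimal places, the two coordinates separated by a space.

A=(0,0), D=(6.00,0)
θ=184°: B = A + 2.00·(cos184°, sin184°) = (-1.9951, -0.1395)
θ=184°: |BD| = 7.9963
θ=184°: circle(B,6.00) ∩ circle(D,6.00): a=3.9982, h=4.4738
θ=184°:   candidates: C₊=(1.9244,4.4033) cross=35.774; C₋=(2.0805,-4.5428) cross=-35.774
θ=184°:   branch - wants cross < 0 → take C=(2.0805,-4.5428) (cross=-35.774)
θ=184°: ex = (C−B)/|BC| = (0.6793,-0.7339); ey = (0.7339,0.6793)
θ=184°: P = B + -0.80·ex + -1.27·ey = (-3.4706,-0.4151)
θ=193°: B = A + 2.00·(cos193°, sin193°) = (-1.9487, -0.4499)
θ=193°: |BD| = 7.9615
θ=193°: circle(B,6.00) ∩ circle(D,6.00): a=3.9807, h=4.4893
θ=193°:   candidates: C₊=(1.7719,4.2572) cross=35.741; C₋=(2.2793,-4.7071) cross=-35.741
θ=193°:   branch - wants cross < 0 → take C=(2.2793,-4.7071) (cross=-35.741)
θ=193°: ex = (C−B)/|BC| = (0.7047,-0.7095); ey = (0.7095,0.7047)
θ=193°: P = B + -0.80·ex + -1.27·ey = (-3.4136,-0.7772)

θ=184°: -3.47 -0.42
θ=193°: -3.41 -0.78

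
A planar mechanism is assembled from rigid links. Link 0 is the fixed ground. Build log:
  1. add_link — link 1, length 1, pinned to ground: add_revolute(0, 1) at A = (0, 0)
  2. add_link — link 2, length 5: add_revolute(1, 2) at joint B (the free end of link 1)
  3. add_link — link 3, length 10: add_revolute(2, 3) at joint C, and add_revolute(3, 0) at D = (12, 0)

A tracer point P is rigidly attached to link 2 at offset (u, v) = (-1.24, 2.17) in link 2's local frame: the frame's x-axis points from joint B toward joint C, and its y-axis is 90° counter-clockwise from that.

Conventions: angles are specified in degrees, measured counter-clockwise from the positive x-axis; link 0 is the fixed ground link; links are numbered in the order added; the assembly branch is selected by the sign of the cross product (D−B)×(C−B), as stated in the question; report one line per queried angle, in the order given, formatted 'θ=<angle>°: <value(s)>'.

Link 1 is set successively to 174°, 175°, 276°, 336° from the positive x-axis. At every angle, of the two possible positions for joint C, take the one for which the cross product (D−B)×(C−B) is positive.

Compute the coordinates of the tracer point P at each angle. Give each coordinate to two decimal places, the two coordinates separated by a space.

A=(0,0), D=(12.00,0)
θ=174°: B = A + 1.00·(cos174°, sin174°) = (-0.9945, 0.1045)
θ=174°: |BD| = 12.9949
θ=174°: circle(B,5.00) ∩ circle(D,10.00): a=3.6117, h=3.4577
θ=174°:   candidates: C₊=(2.6449,3.5330) cross=44.932; C₋=(2.5893,-3.3821) cross=-44.932
θ=174°:   branch + wants cross > 0 → take C=(2.6449,3.5330) (cross=44.932)
θ=174°: ex = (C−B)/|BC| = (0.7279,0.6857); ey = (-0.6857,0.7279)
θ=174°: P = B + -1.24·ex + 2.17·ey = (-3.3851,0.8338)
θ=175°: B = A + 1.00·(cos175°, sin175°) = (-0.9962, 0.0872)
θ=175°: |BD| = 12.9965
θ=175°: circle(B,5.00) ∩ circle(D,10.00): a=3.6128, h=3.4565
θ=175°:   candidates: C₊=(2.6398,3.5193) cross=44.922; C₋=(2.5934,-3.3935) cross=-44.922
θ=175°:   branch + wants cross > 0 → take C=(2.6398,3.5193) (cross=44.922)
θ=175°: ex = (C−B)/|BC| = (0.7272,0.6864); ey = (-0.6864,0.7272)
θ=175°: P = B + -1.24·ex + 2.17·ey = (-3.3875,0.8140)
θ=276°: B = A + 1.00·(cos276°, sin276°) = (0.1045, -0.9945)
θ=276°: |BD| = 11.9370
θ=276°: circle(B,5.00) ∩ circle(D,10.00): a=2.8270, h=4.1241
θ=276°:   candidates: C₊=(2.5781,3.3508) cross=49.229; C₋=(3.2653,-4.8687) cross=-49.229
θ=276°:   branch + wants cross > 0 → take C=(2.5781,3.3508) (cross=49.229)
θ=276°: ex = (C−B)/|BC| = (0.4947,0.8691); ey = (-0.8691,0.4947)
θ=276°: P = B + -1.24·ex + 2.17·ey = (-2.3948,-0.9986)
θ=336°: B = A + 1.00·(cos336°, sin336°) = (0.9135, -0.4067)
θ=336°: |BD| = 11.0939
θ=336°: circle(B,5.00) ∩ circle(D,10.00): a=2.1667, h=4.5061
θ=336°:   candidates: C₊=(2.9136,4.1758) cross=49.991; C₋=(3.2440,-4.8304) cross=-49.991
θ=336°:   branch + wants cross > 0 → take C=(2.9136,4.1758) (cross=49.991)
θ=336°: ex = (C−B)/|BC| = (0.4000,0.9165); ey = (-0.9165,0.4000)
θ=336°: P = B + -1.24·ex + 2.17·ey = (-1.5713,-0.6752)

θ=174°: -3.39 0.83
θ=175°: -3.39 0.81
θ=276°: -2.39 -1.00
θ=336°: -1.57 -0.68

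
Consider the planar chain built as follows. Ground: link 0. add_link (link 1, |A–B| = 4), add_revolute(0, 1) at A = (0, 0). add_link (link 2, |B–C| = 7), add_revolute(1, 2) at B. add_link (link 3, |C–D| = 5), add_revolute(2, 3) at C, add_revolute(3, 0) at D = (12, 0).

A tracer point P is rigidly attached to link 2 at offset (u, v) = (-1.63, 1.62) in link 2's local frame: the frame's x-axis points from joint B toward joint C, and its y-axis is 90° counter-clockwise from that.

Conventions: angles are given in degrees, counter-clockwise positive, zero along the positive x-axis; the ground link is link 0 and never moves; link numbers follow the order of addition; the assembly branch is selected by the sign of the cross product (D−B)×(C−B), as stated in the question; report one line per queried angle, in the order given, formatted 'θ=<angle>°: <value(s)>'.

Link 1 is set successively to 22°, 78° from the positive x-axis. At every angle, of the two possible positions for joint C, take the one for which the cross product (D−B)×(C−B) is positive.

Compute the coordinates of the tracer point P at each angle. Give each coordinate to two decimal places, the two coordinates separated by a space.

A=(0,0), D=(12.00,0)
θ=22°: B = A + 4.00·(cos22°, sin22°) = (3.7087, 1.4984)
θ=22°: |BD| = 8.4256
θ=22°: circle(B,7.00) ∩ circle(D,5.00): a=5.6370, h=4.1502
θ=22°:   candidates: C₊=(9.9940,4.5799) cross=34.968; C₋=(8.5178,-3.5881) cross=-34.968
θ=22°:   branch + wants cross > 0 → take C=(9.9940,4.5799) (cross=34.968)
θ=22°: ex = (C−B)/|BC| = (0.8979,0.4402); ey = (-0.4402,0.8979)
θ=22°: P = B + -1.63·ex + 1.62·ey = (1.5320,2.2355)
θ=78°: B = A + 4.00·(cos78°, sin78°) = (0.8316, 3.9126)
θ=78°: |BD| = 11.8339
θ=78°: circle(B,7.00) ∩ circle(D,5.00): a=6.9310, h=0.9806
θ=78°:   candidates: C₊=(7.6971,2.5465) cross=11.604; C₋=(7.0486,0.6956) cross=-11.604
θ=78°:   branch + wants cross > 0 → take C=(7.6971,2.5465) (cross=11.604)
θ=78°: ex = (C−B)/|BC| = (0.9808,-0.1952); ey = (0.1952,0.9808)
θ=78°: P = B + -1.63·ex + 1.62·ey = (-0.4509,5.8195)

θ=22°: 1.53 2.24
θ=78°: -0.45 5.82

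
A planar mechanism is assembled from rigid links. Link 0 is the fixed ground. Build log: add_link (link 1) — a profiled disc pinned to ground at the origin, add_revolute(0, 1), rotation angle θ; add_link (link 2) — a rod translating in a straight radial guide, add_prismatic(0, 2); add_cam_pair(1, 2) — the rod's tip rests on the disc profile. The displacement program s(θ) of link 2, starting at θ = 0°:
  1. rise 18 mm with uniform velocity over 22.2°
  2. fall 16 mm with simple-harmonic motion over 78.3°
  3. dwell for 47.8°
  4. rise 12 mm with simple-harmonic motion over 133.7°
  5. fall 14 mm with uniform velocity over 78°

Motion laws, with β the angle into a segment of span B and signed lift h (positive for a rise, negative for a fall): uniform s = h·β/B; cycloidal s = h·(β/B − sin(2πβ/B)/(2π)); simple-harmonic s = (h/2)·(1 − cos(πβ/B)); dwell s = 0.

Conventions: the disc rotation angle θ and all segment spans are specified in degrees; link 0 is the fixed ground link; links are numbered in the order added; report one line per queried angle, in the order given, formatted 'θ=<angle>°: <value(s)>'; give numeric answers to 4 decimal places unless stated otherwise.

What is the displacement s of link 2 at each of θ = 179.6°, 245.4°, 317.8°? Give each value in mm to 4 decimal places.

seg 1 [0°–22.2°] uniform, h=18: full span → s += 18 → s = 18.0000
seg 2 [22.2°–100.5°] simple-harmonic, h=-16: full span → s += -16 → s = 2.0000
seg 3 [100.5°–148.3°] dwell: s stays 2.0000
seg 4 [148.3°–282°] simple-harmonic, h=12: θ=179.6° here. β=31.3, B=133.7. 12/2·(1 − cos(π·0.2341)) = 1.5509 → s = 3.5509
seg 4 [148.3°–282°] simple-harmonic, h=12: θ=245.4° here. β=97.1, B=133.7. 12/2·(1 − cos(π·0.7263)) = 9.9146 → s = 11.9146
seg 4 [148.3°–282°] simple-harmonic, h=12: full span → s += 12 → s = 14.0000
seg 5 [282°–360°] uniform, h=-14: θ=317.8° here. β=35.8, B=78. -14·35.8/78 = -6.4256 → s = 7.5744

θ=179.6°: 3.5509
θ=245.4°: 11.9146
θ=317.8°: 7.5744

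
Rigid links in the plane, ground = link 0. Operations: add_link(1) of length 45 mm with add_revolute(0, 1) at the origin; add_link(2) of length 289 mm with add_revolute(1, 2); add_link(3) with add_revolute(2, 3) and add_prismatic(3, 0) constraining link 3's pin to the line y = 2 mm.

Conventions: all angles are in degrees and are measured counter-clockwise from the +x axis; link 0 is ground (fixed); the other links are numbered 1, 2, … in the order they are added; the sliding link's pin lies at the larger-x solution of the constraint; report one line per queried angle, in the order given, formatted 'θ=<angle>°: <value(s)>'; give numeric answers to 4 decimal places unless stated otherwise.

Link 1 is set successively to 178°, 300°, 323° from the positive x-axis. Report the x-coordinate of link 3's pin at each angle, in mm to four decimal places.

geometry: r = 45 mm, L = 289 mm, e = 2 mm
θ=178°: crank pin P = (r cos θ, r sin θ) = (-44.972587, 1.570477)
θ=178°: h = r sin θ − e = 1.570477 − 2 = -0.429523
θ=178°: x = r cos θ + √(L² − h²) = -44.972587 + 288.999681 = 244.027094
θ=300°: crank pin P = (r cos θ, r sin θ) = (22.500000, -38.971143)
θ=300°: h = r sin θ − e = -38.971143 − 2 = -40.971143
θ=300°: x = r cos θ + √(L² − h²) = 22.500000 + 286.081047 = 308.581047
θ=323°: crank pin P = (r cos θ, r sin θ) = (35.938598, -27.081676)
θ=323°: h = r sin θ − e = -27.081676 − 2 = -29.081676
θ=323°: x = r cos θ + √(L² − h²) = 35.938598 + 287.533052 = 323.471650

θ=178°: 244.0271
θ=300°: 308.5810
θ=323°: 323.4717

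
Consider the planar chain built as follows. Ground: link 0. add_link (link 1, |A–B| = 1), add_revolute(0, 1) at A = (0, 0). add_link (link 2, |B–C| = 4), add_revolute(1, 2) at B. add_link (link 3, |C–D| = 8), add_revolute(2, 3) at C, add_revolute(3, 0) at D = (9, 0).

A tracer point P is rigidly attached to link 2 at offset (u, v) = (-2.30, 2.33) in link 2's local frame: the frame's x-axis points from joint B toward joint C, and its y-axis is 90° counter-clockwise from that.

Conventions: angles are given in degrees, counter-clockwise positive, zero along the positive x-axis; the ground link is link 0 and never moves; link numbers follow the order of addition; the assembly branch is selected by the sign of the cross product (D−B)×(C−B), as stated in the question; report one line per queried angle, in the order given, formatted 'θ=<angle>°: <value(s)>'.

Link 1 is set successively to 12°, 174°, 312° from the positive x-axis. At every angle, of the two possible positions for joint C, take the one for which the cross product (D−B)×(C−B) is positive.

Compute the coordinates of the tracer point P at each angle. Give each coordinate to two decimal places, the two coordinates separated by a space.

A=(0,0), D=(9.00,0)
θ=12°: B = A + 1.00·(cos12°, sin12°) = (0.9781, 0.2079)
θ=12°: |BD| = 8.0245
θ=12°: circle(B,4.00) ∩ circle(D,8.00): a=1.0214, h=3.8674
θ=12°:   candidates: C₊=(2.0995,4.0475) cross=31.034; C₋=(1.8991,-3.6846) cross=-31.034
θ=12°:   branch + wants cross > 0 → take C=(2.0995,4.0475) (cross=31.034)
θ=12°: ex = (C−B)/|BC| = (0.2803,0.9599); ey = (-0.9599,0.2803)
θ=12°: P = B + -2.30·ex + 2.33·ey = (-1.9032,-1.3467)
θ=174°: B = A + 1.00·(cos174°, sin174°) = (-0.9945, 0.1045)
θ=174°: |BD| = 9.9951
θ=174°: circle(B,4.00) ∩ circle(D,8.00): a=2.5964, h=3.0429
θ=174°:   candidates: C₊=(1.6335,3.1201) cross=30.414; C₋=(1.5699,-2.9653) cross=-30.414
θ=174°:   branch + wants cross > 0 → take C=(1.6335,3.1201) (cross=30.414)
θ=174°: ex = (C−B)/|BC| = (0.6570,0.7539); ey = (-0.7539,0.6570)
θ=174°: P = B + -2.30·ex + 2.33·ey = (-4.2622,-0.0986)
θ=312°: B = A + 1.00·(cos312°, sin312°) = (0.6691, -0.7431)
θ=312°: |BD| = 8.3639
θ=312°: circle(B,4.00) ∩ circle(D,8.00): a=1.3125, h=3.7785
θ=312°:   candidates: C₊=(1.6407,3.1371) cross=31.603; C₋=(2.3122,-4.3901) cross=-31.603
θ=312°:   branch + wants cross > 0 → take C=(1.6407,3.1371) (cross=31.603)
θ=312°: ex = (C−B)/|BC| = (0.2429,0.9701); ey = (-0.9701,0.2429)
θ=312°: P = B + -2.30·ex + 2.33·ey = (-2.1498,-2.4083)

θ=12°: -1.90 -1.35
θ=174°: -4.26 -0.10
θ=312°: -2.15 -2.41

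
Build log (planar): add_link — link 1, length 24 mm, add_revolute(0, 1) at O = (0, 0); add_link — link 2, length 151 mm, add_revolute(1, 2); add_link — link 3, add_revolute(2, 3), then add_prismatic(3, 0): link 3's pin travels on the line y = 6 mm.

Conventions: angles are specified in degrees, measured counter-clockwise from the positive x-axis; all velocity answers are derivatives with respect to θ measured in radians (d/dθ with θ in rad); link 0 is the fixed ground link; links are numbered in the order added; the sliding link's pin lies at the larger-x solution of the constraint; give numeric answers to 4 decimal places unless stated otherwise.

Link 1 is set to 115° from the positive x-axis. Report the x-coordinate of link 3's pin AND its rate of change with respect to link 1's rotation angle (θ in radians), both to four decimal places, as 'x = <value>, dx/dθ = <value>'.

geometry: r = 24 mm, L = 151 mm, e = 6 mm
crank pin P = (r cos θ, r sin θ) = (-10.142838, 21.751387)
h = r sin θ − e = 21.751387 − 6 = 15.751387
x = r cos θ + √(L² − h²) = -10.142838 + 150.176209 = 140.033371
dx/dθ = −r sin θ − h·r cos θ/√(L² − h²) (θ in radians; h = 15.751387) = -20.687545

x = 140.0334, dx/dθ = -20.6875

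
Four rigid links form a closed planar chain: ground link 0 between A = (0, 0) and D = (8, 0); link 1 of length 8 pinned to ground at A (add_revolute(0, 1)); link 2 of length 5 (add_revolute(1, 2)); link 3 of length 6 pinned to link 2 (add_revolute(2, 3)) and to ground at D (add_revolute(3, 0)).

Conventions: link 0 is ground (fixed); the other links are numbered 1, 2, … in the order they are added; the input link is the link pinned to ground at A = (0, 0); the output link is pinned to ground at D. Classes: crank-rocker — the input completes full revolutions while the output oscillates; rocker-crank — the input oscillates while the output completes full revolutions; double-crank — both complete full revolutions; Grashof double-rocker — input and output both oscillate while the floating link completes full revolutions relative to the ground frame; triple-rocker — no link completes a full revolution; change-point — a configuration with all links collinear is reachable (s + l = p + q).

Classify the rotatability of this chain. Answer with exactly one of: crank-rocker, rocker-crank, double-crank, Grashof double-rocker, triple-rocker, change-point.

lengths: ground=8, input=8, coupler=5, output=6
sorted: s=5 (shortest), l=8 (longest), p+q=14
s + l = 13 vs p + q = 14
s + l < p + q (Grashof) with shortest = coupler link → Grashof double-rocker

Grashof double-rocker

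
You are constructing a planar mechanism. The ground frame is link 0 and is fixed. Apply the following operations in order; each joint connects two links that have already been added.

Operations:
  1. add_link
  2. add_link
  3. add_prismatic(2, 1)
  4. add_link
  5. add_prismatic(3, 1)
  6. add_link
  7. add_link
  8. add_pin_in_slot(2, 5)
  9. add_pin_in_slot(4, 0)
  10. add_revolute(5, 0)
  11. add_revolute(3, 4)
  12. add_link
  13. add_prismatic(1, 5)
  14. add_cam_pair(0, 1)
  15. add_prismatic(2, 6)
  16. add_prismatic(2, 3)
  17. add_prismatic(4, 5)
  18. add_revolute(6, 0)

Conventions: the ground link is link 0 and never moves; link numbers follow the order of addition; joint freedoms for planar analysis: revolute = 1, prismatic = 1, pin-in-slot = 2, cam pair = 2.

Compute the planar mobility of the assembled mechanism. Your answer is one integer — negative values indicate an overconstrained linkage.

L=1 J1=0 J2=0
add link → L=2 J1=0 J2=0
add link → L=3 J1=0 J2=0
P@2,1 dof=1 J1 → L=3 J1=1 J2=0
add link → L=4 J1=1 J2=0
P@3,1 dof=1 J1 → L=4 J1=2 J2=0
add link → L=5 J1=2 J2=0
add link → L=6 J1=2 J2=0
PS@2,5 dof=2 J2 → L=6 J1=2 J2=1
PS@4,0 dof=2 J2 → L=6 J1=2 J2=2
R@5,0 dof=1 J1 → L=6 J1=3 J2=2
R@3,4 dof=1 J1 → L=6 J1=4 J2=2
add link → L=7 J1=4 J2=2
P@1,5 dof=1 J1 → L=7 J1=5 J2=2
C@0,1 dof=2 J2 → L=7 J1=5 J2=3
P@2,6 dof=1 J1 → L=7 J1=6 J2=3
P@2,3 dof=1 J1 → L=7 J1=7 J2=3
P@4,5 dof=1 J1 → L=7 J1=8 J2=3
R@6,0 dof=1 J1 → L=7 J1=9 J2=3
M=3(L−1)−2J1−J2=3·6−2·9−3=-3

M = -3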